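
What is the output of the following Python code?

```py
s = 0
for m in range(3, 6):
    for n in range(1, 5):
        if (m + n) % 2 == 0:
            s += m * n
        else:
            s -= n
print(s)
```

40

m=3,n=1: even sum, s = 0+3 = 3
m=3,n=2: odd sum, s = 3-2 = 1
m=3,n=3: even sum, s = 1+9 = 10
m=3,n=4: odd sum, s = 10-4 = 6
m=4,n=1: odd sum, s = 6-1 = 5
m=4,n=2: even sum, s = 5+8 = 13
m=4,n=3: odd sum, s = 13-3 = 10
m=4,n=4: even sum, s = 10+16 = 26
m=5,n=1: even sum, s = 26+5 = 31
m=5,n=2: odd sum, s = 31-2 = 29
m=5,n=3: even sum, s = 29+15 = 44
m=5,n=4: odd sum, s = 44-4 = 40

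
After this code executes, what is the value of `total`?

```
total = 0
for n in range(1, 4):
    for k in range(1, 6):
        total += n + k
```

75

n=1,k=1: total = 0+2 = 2
n=1,k=2: total = 2+3 = 5
n=1,k=3: total = 5+4 = 9
n=1,k=4: total = 9+5 = 14
n=1,k=5: total = 14+6 = 20
n=2,k=1: total = 20+3 = 23
n=2,k=2: total = 23+4 = 27
n=2,k=3: total = 27+5 = 32
n=2,k=4: total = 32+6 = 38
n=2,k=5: total = 38+7 = 45
n=3,k=1: total = 45+4 = 49
n=3,k=2: total = 49+5 = 54
n=3,k=3: total = 54+6 = 60
n=3,k=4: total = 60+7 = 67
n=3,k=5: total = 67+8 = 75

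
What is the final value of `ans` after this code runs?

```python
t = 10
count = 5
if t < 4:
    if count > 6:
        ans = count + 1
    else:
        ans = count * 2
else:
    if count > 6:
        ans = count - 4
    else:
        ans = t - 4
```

t=10, count=5
t < 4 is False; count > 6 is False
→ ans = t - 4 = 6

6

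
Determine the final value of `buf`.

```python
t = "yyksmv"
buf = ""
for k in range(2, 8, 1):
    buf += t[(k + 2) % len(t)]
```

'mvyyks'

k=2: add t[4]='m' → 'm'
k=3: add t[5]='v' → 'mv'
k=4: add t[0]='y' → 'mvy'
k=5: add t[1]='y' → 'mvyy'
k=6: add t[2]='k' → 'mvyyk'
k=7: add t[3]='s' → 'mvyyks'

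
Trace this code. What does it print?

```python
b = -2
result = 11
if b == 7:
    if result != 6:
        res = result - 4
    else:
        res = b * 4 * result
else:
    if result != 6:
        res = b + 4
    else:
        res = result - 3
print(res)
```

2

b=-2, result=11
b == 7 is False; result != 6 is True
→ res = b + 4 = 2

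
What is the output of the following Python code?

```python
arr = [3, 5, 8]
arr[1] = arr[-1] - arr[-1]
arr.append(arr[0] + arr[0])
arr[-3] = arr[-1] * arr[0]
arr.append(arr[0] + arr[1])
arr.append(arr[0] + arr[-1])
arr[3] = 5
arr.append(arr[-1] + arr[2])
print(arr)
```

arr[1] = arr[-1]-arr[-1] = 8-8 = 0 → [3, 0, 8]
append arr[0]+arr[0] = 3+3 = 6 → [3, 0, 8, 6]
arr[-3] = arr[-1]*arr[0] = 6*3 = 18 → [3, 18, 8, 6]
append arr[0]+arr[1] = 3+18 = 21 → [3, 18, 8, 6, 21]
append arr[0]+arr[-1] = 3+21 = 24 → [3, 18, 8, 6, 21, 24]
arr[3] = 5 → [3, 18, 8, 5, 21, 24]
append arr[-1]+arr[2] = 24+8 = 32 → [3, 18, 8, 5, 21, 24, 32]

[3, 18, 8, 5, 21, 24, 32]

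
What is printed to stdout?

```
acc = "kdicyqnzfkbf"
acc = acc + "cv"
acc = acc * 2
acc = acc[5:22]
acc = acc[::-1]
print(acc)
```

+ 'cv' → 'kdicyqnzfkbfcv'
repeat ×2 → 'kdicyqnzfkbfcvkdicyqnzfkbfcv'
slice [5:22] → 'qnzfkbfcvkdicyqnz'
reverse → 'znqycidkvcfbkfznq'

znqycidkvcfbkfznq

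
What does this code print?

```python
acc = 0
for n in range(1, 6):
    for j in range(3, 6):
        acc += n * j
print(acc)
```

180

n=1,j=3: acc = 0+3 = 3
n=1,j=4: acc = 3+4 = 7
n=1,j=5: acc = 7+5 = 12
n=2,j=3: acc = 12+6 = 18
n=2,j=4: acc = 18+8 = 26
n=2,j=5: acc = 26+10 = 36
n=3,j=3: acc = 36+9 = 45
n=3,j=4: acc = 45+12 = 57
n=3,j=5: acc = 57+15 = 72
n=4,j=3: acc = 72+12 = 84
n=4,j=4: acc = 84+16 = 100
n=4,j=5: acc = 100+20 = 120
n=5,j=3: acc = 120+15 = 135
n=5,j=4: acc = 135+20 = 155
n=5,j=5: acc = 155+25 = 180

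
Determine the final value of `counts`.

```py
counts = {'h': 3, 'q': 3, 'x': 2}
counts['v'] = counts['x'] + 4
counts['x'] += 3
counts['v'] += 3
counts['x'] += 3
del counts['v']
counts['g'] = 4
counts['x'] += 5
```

counts['v'] = counts['x']+4 = 6 → {'h': 3, 'q': 3, 'x': 2, 'v': 6}
counts['x'] = 2+3 = 5 → {'h': 3, 'q': 3, 'x': 5, 'v': 6}
counts['v'] = 6+3 = 9 → {'h': 3, 'q': 3, 'x': 5, 'v': 9}
counts['x'] = 5+3 = 8 → {'h': 3, 'q': 3, 'x': 8, 'v': 9}
del 'v' → {'h': 3, 'q': 3, 'x': 8}
counts['g'] = 4 → {'h': 3, 'q': 3, 'x': 8, 'g': 4}
counts['x'] = 8+5 = 13 → {'h': 3, 'q': 3, 'x': 13, 'g': 4}

{'h': 3, 'q': 3, 'x': 13, 'g': 4}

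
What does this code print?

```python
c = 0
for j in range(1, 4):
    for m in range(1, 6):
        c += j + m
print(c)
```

75

j=1,m=1: c = 0+2 = 2
j=1,m=2: c = 2+3 = 5
j=1,m=3: c = 5+4 = 9
j=1,m=4: c = 9+5 = 14
j=1,m=5: c = 14+6 = 20
j=2,m=1: c = 20+3 = 23
j=2,m=2: c = 23+4 = 27
j=2,m=3: c = 27+5 = 32
j=2,m=4: c = 32+6 = 38
j=2,m=5: c = 38+7 = 45
j=3,m=1: c = 45+4 = 49
j=3,m=2: c = 49+5 = 54
j=3,m=3: c = 54+6 = 60
j=3,m=4: c = 60+7 = 67
j=3,m=5: c = 67+8 = 75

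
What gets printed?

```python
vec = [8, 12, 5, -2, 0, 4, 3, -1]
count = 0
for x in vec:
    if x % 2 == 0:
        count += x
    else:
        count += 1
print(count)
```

25

x=8: even, count = 0+8 = 8
x=12: even, count = 8+12 = 20
x=5: not even, count = 20+1 = 21
x=-2: even, count = 21+(-2) = 19
x=0: even, count = 19+0 = 19
x=4: even, count = 19+4 = 23
x=3: not even, count = 23+1 = 24
x=-1: not even, count = 24+1 = 25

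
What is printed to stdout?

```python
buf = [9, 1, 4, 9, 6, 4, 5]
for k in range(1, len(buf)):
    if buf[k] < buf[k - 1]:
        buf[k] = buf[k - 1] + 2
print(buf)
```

[9, 11, 13, 15, 17, 19, 21]

k=1: 1<9, buf[1] = 9+2 = 11 → [9, 11, 4, 9, 6, 4, 5]
k=2: 4<11, buf[2] = 11+2 = 13 → [9, 11, 13, 9, 6, 4, 5]
k=3: 9<13, buf[3] = 13+2 = 15 → [9, 11, 13, 15, 6, 4, 5]
k=4: 6<15, buf[4] = 15+2 = 17 → [9, 11, 13, 15, 17, 4, 5]
k=5: 4<17, buf[5] = 17+2 = 19 → [9, 11, 13, 15, 17, 19, 5]
k=6: 5<19, buf[6] = 19+2 = 21 → [9, 11, 13, 15, 17, 19, 21]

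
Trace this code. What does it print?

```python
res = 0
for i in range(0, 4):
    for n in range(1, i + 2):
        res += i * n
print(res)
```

45

i=0,n=1: res = 0+0 = 0
i=1,n=1: res = 0+1 = 1
i=1,n=2: res = 1+2 = 3
i=2,n=1: res = 3+2 = 5
i=2,n=2: res = 5+4 = 9
i=2,n=3: res = 9+6 = 15
i=3,n=1: res = 15+3 = 18
i=3,n=2: res = 18+6 = 24
i=3,n=3: res = 24+9 = 33
i=3,n=4: res = 33+12 = 45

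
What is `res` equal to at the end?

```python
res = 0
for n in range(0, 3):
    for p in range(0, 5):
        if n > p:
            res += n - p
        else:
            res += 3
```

n=0,p=0: not 0>0, res = 0+3 = 3
n=0,p=1: not 0>1, res = 3+3 = 6
n=0,p=2: not 0>2, res = 6+3 = 9
n=0,p=3: not 0>3, res = 9+3 = 12
n=0,p=4: not 0>4, res = 12+3 = 15
n=1,p=0: 1>0, res = 15+1 = 16
n=1,p=1: not 1>1, res = 16+3 = 19
n=1,p=2: not 1>2, res = 19+3 = 22
n=1,p=3: not 1>3, res = 22+3 = 25
n=1,p=4: not 1>4, res = 25+3 = 28
n=2,p=0: 2>0, res = 28+2 = 30
n=2,p=1: 2>1, res = 30+1 = 31
n=2,p=2: not 2>2, res = 31+3 = 34
n=2,p=3: not 2>3, res = 34+3 = 37
n=2,p=4: not 2>4, res = 37+3 = 40

40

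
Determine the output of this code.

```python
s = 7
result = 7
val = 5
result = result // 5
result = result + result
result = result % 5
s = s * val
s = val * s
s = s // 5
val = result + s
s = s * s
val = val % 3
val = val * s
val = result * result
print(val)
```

result = 7//5 = 1
result = 1+1 = 2
result = 2%5 = 2
s = 7*5 = 35
s = 5*35 = 175
s = 175//5 = 35
val = 2+35 = 37
s = 35*35 = 1225
val = 37%3 = 1
val = 1*1225 = 1225
val = 2*2 = 4

4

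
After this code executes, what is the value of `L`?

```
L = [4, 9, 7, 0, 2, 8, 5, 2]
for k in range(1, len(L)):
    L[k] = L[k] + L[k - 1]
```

k=1: L[1] = 9+4 = 13 → [4, 13, 7, 0, 2, 8, 5, 2]
k=2: L[2] = 7+13 = 20 → [4, 13, 20, 0, 2, 8, 5, 2]
k=3: L[3] = 0+20 = 20 → [4, 13, 20, 20, 2, 8, 5, 2]
k=4: L[4] = 2+20 = 22 → [4, 13, 20, 20, 22, 8, 5, 2]
k=5: L[5] = 8+22 = 30 → [4, 13, 20, 20, 22, 30, 5, 2]
k=6: L[6] = 5+30 = 35 → [4, 13, 20, 20, 22, 30, 35, 2]
k=7: L[7] = 2+35 = 37 → [4, 13, 20, 20, 22, 30, 35, 37]

[4, 13, 20, 20, 22, 30, 35, 37]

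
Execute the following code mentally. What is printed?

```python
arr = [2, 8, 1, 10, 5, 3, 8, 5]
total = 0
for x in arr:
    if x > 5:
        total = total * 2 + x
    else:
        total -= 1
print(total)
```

x=2: not >5, total = 0-1 = -1
x=8: >5, total = (-1)*2+8 = 6
x=1: not >5, total = 6-1 = 5
x=10: >5, total = 5*2+10 = 20
x=5: not >5, total = 20-1 = 19
x=3: not >5, total = 19-1 = 18
x=8: >5, total = 18*2+8 = 44
x=5: not >5, total = 44-1 = 43

43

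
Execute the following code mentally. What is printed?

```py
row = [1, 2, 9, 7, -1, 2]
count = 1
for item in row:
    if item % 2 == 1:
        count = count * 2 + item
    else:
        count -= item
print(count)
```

55

item=1: odd, count = 1*2+1 = 3
item=2: not odd, count = 3-2 = 1
item=9: odd, count = 1*2+9 = 11
item=7: odd, count = 11*2+7 = 29
item=-1: odd, count = 29*2+(-1) = 57
item=2: not odd, count = 57-2 = 55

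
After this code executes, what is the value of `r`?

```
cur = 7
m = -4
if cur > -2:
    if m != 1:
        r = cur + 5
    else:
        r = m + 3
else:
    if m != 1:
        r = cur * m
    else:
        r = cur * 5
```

cur=7, m=-4
cur > -2 is True; m != 1 is True
→ r = cur + 5 = 12

12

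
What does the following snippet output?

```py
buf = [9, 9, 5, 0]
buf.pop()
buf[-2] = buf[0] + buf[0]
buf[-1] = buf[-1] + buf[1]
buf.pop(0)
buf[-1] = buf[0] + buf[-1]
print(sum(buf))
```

pop() removes 0 → [9, 9, 5]
buf[-2] = buf[0]+buf[0] = 9+9 = 18 → [9, 18, 5]
buf[-1] = buf[-1]+buf[1] = 5+18 = 23 → [9, 18, 23]
pop(0) removes 9 → [18, 23]
buf[-1] = buf[0]+buf[-1] = 18+23 = 41 → [18, 41]
sum = 59

59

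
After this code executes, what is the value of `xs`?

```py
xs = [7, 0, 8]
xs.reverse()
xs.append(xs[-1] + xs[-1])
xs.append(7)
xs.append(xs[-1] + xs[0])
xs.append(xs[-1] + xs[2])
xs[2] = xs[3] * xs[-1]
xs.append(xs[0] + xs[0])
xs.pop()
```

reverse → [8, 0, 7]
append xs[-1]+xs[-1] = 7+7 = 14 → [8, 0, 7, 14]
append 7 → [8, 0, 7, 14, 7]
append xs[-1]+xs[0] = 7+8 = 15 → [8, 0, 7, 14, 7, 15]
append xs[-1]+xs[2] = 15+7 = 22 → [8, 0, 7, 14, 7, 15, 22]
xs[2] = xs[3]*xs[-1] = 14*22 = 308 → [8, 0, 308, 14, 7, 15, 22]
append xs[0]+xs[0] = 8+8 = 16 → [8, 0, 308, 14, 7, 15, 22, 16]
pop() removes 16 → [8, 0, 308, 14, 7, 15, 22]

[8, 0, 308, 14, 7, 15, 22]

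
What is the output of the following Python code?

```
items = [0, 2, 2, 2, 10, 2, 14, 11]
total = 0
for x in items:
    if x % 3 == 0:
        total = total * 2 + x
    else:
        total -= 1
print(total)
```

-7

x=0: %3==0, total = 0*2+0 = 0
x=2: not %3==0, total = 0-1 = -1
x=2: not %3==0, total = (-1)-1 = -2
x=2: not %3==0, total = (-2)-1 = -3
x=10: not %3==0, total = (-3)-1 = -4
x=2: not %3==0, total = (-4)-1 = -5
x=14: not %3==0, total = (-5)-1 = -6
x=11: not %3==0, total = (-6)-1 = -7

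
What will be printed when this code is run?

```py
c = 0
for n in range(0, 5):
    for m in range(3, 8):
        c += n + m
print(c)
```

n=0,m=3: c = 0+3 = 3
n=0,m=4: c = 3+4 = 7
n=0,m=5: c = 7+5 = 12
n=0,m=6: c = 12+6 = 18
n=0,m=7: c = 18+7 = 25
n=1,m=3: c = 25+4 = 29
n=1,m=4: c = 29+5 = 34
n=1,m=5: c = 34+6 = 40
n=1,m=6: c = 40+7 = 47
n=1,m=7: c = 47+8 = 55
n=2,m=3: c = 55+5 = 60
n=2,m=4: c = 60+6 = 66
n=2,m=5: c = 66+7 = 73
n=2,m=6: c = 73+8 = 81
n=2,m=7: c = 81+9 = 90
n=3,m=3: c = 90+6 = 96
n=3,m=4: c = 96+7 = 103
n=3,m=5: c = 103+8 = 111
n=3,m=6: c = 111+9 = 120
n=3,m=7: c = 120+10 = 130
n=4,m=3: c = 130+7 = 137
n=4,m=4: c = 137+8 = 145
n=4,m=5: c = 145+9 = 154
n=4,m=6: c = 154+10 = 164
n=4,m=7: c = 164+11 = 175

175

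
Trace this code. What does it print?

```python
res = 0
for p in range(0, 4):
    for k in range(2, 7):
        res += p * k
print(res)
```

p=0,k=2: res = 0+0 = 0
p=0,k=3: res = 0+0 = 0
p=0,k=4: res = 0+0 = 0
p=0,k=5: res = 0+0 = 0
p=0,k=6: res = 0+0 = 0
p=1,k=2: res = 0+2 = 2
p=1,k=3: res = 2+3 = 5
p=1,k=4: res = 5+4 = 9
p=1,k=5: res = 9+5 = 14
p=1,k=6: res = 14+6 = 20
p=2,k=2: res = 20+4 = 24
p=2,k=3: res = 24+6 = 30
p=2,k=4: res = 30+8 = 38
p=2,k=5: res = 38+10 = 48
p=2,k=6: res = 48+12 = 60
p=3,k=2: res = 60+6 = 66
p=3,k=3: res = 66+9 = 75
p=3,k=4: res = 75+12 = 87
p=3,k=5: res = 87+15 = 102
p=3,k=6: res = 102+18 = 120

120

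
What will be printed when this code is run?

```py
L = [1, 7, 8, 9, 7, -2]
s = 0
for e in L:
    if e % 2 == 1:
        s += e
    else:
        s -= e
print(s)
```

18

e=1: odd, s = 0+1 = 1
e=7: odd, s = 1+7 = 8
e=8: not odd, s = 8-8 = 0
e=9: odd, s = 0+9 = 9
e=7: odd, s = 9+7 = 16
e=-2: not odd, s = 16-(-2) = 18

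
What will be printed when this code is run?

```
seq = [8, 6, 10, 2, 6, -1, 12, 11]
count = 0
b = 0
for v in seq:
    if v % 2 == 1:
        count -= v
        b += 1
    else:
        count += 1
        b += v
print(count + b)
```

42

v=8: not odd, count = 0+1 = 1; b=8
v=6: not odd, count = 1+1 = 2; b=14
v=10: not odd, count = 2+1 = 3; b=24
v=2: not odd, count = 3+1 = 4; b=26
v=6: not odd, count = 4+1 = 5; b=32
v=-1: odd, count = 5-(-1) = 6; b=33
v=12: not odd, count = 6+1 = 7; b=45
v=11: odd, count = 7-11 = -4; b=46
count+b = (-4)+46 = 42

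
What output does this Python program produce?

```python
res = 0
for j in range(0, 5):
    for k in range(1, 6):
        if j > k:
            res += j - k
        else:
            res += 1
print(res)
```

29

j=0,k=1: not 0>1, res = 0+1 = 1
j=0,k=2: not 0>2, res = 1+1 = 2
j=0,k=3: not 0>3, res = 2+1 = 3
j=0,k=4: not 0>4, res = 3+1 = 4
j=0,k=5: not 0>5, res = 4+1 = 5
j=1,k=1: not 1>1, res = 5+1 = 6
j=1,k=2: not 1>2, res = 6+1 = 7
j=1,k=3: not 1>3, res = 7+1 = 8
j=1,k=4: not 1>4, res = 8+1 = 9
j=1,k=5: not 1>5, res = 9+1 = 10
j=2,k=1: 2>1, res = 10+1 = 11
j=2,k=2: not 2>2, res = 11+1 = 12
j=2,k=3: not 2>3, res = 12+1 = 13
j=2,k=4: not 2>4, res = 13+1 = 14
j=2,k=5: not 2>5, res = 14+1 = 15
j=3,k=1: 3>1, res = 15+2 = 17
j=3,k=2: 3>2, res = 17+1 = 18
j=3,k=3: not 3>3, res = 18+1 = 19
j=3,k=4: not 3>4, res = 19+1 = 20
j=3,k=5: not 3>5, res = 20+1 = 21
j=4,k=1: 4>1, res = 21+3 = 24
j=4,k=2: 4>2, res = 24+2 = 26
j=4,k=3: 4>3, res = 26+1 = 27
j=4,k=4: not 4>4, res = 27+1 = 28
j=4,k=5: not 4>5, res = 28+1 = 29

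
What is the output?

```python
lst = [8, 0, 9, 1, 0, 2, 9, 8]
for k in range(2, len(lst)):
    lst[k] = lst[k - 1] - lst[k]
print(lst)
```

[8, 0, -9, -10, -10, -12, -21, -29]

k=2: lst[2] = 0-9 = -9 → [8, 0, -9, 1, 0, 2, 9, 8]
k=3: lst[3] = (-9)-1 = -10 → [8, 0, -9, -10, 0, 2, 9, 8]
k=4: lst[4] = (-10)-0 = -10 → [8, 0, -9, -10, -10, 2, 9, 8]
k=5: lst[5] = (-10)-2 = -12 → [8, 0, -9, -10, -10, -12, 9, 8]
k=6: lst[6] = (-12)-9 = -21 → [8, 0, -9, -10, -10, -12, -21, 8]
k=7: lst[7] = (-21)-8 = -29 → [8, 0, -9, -10, -10, -12, -21, -29]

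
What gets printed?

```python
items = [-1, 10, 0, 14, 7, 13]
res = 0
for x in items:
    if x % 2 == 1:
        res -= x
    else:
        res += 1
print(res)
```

-16

x=-1: odd, res = 0-(-1) = 1
x=10: not odd, res = 1+1 = 2
x=0: not odd, res = 2+1 = 3
x=14: not odd, res = 3+1 = 4
x=7: odd, res = 4-7 = -3
x=13: odd, res = (-3)-13 = -16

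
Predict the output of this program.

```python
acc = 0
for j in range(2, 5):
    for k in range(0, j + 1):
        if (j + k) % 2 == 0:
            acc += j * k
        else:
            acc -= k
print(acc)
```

j=2,k=0: even sum, acc = 0+0 = 0
j=2,k=1: odd sum, acc = 0-1 = -1
j=2,k=2: even sum, acc = (-1)+4 = 3
j=3,k=0: odd sum, acc = 3-0 = 3
j=3,k=1: even sum, acc = 3+3 = 6
j=3,k=2: odd sum, acc = 6-2 = 4
j=3,k=3: even sum, acc = 4+9 = 13
j=4,k=0: even sum, acc = 13+0 = 13
j=4,k=1: odd sum, acc = 13-1 = 12
j=4,k=2: even sum, acc = 12+8 = 20
j=4,k=3: odd sum, acc = 20-3 = 17
j=4,k=4: even sum, acc = 17+16 = 33

33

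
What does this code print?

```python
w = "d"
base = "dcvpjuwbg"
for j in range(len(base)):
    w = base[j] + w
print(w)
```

j=0: prepend 'd' → 'dd'
j=1: prepend 'c' → 'cdd'
j=2: prepend 'v' → 'vcdd'
j=3: prepend 'p' → 'pvcdd'
j=4: prepend 'j' → 'jpvcdd'
j=5: prepend 'u' → 'ujpvcdd'
j=6: prepend 'w' → 'wujpvcdd'
j=7: prepend 'b' → 'bwujpvcdd'
j=8: prepend 'g' → 'gbwujpvcdd'

gbwujpvcdd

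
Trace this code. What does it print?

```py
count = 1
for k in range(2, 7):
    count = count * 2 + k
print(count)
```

120

k=2: count = 1*2+2 = 4
k=3: count = 4*2+3 = 11
k=4: count = 11*2+4 = 26
k=5: count = 26*2+5 = 57
k=6: count = 57*2+6 = 120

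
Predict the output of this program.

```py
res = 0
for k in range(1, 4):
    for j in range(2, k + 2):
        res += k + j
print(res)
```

30

k=1,j=2: res = 0+3 = 3
k=2,j=2: res = 3+4 = 7
k=2,j=3: res = 7+5 = 12
k=3,j=2: res = 12+5 = 17
k=3,j=3: res = 17+6 = 23
k=3,j=4: res = 23+7 = 30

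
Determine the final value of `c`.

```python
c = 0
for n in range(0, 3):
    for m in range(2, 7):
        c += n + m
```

n=0,m=2: c = 0+2 = 2
n=0,m=3: c = 2+3 = 5
n=0,m=4: c = 5+4 = 9
n=0,m=5: c = 9+5 = 14
n=0,m=6: c = 14+6 = 20
n=1,m=2: c = 20+3 = 23
n=1,m=3: c = 23+4 = 27
n=1,m=4: c = 27+5 = 32
n=1,m=5: c = 32+6 = 38
n=1,m=6: c = 38+7 = 45
n=2,m=2: c = 45+4 = 49
n=2,m=3: c = 49+5 = 54
n=2,m=4: c = 54+6 = 60
n=2,m=5: c = 60+7 = 67
n=2,m=6: c = 67+8 = 75

75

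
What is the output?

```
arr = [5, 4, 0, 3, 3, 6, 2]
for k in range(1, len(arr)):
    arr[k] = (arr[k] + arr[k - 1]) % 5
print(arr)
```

[5, 4, 4, 2, 0, 1, 3]

k=1: arr[1] = (4+5)%5 = 4 → [5, 4, 0, 3, 3, 6, 2]
k=2: arr[2] = (0+4)%5 = 4 → [5, 4, 4, 3, 3, 6, 2]
k=3: arr[3] = (3+4)%5 = 2 → [5, 4, 4, 2, 3, 6, 2]
k=4: arr[4] = (3+2)%5 = 0 → [5, 4, 4, 2, 0, 6, 2]
k=5: arr[5] = (6+0)%5 = 1 → [5, 4, 4, 2, 0, 1, 2]
k=6: arr[6] = (2+1)%5 = 3 → [5, 4, 4, 2, 0, 1, 3]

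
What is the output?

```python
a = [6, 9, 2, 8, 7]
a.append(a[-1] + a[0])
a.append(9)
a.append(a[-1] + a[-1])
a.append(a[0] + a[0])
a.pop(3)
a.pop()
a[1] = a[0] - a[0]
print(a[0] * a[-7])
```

36

append a[-1]+a[0] = 7+6 = 13 → [6, 9, 2, 8, 7, 13]
append 9 → [6, 9, 2, 8, 7, 13, 9]
append a[-1]+a[-1] = 9+9 = 18 → [6, 9, 2, 8, 7, 13, 9, 18]
append a[0]+a[0] = 6+6 = 12 → [6, 9, 2, 8, 7, 13, 9, 18, 12]
pop(3) removes 8 → [6, 9, 2, 7, 13, 9, 18, 12]
pop() removes 12 → [6, 9, 2, 7, 13, 9, 18]
a[1] = a[0]-a[0] = 6-6 = 0 → [6, 0, 2, 7, 13, 9, 18]
a[0]*a[-7] = 6*6 = 36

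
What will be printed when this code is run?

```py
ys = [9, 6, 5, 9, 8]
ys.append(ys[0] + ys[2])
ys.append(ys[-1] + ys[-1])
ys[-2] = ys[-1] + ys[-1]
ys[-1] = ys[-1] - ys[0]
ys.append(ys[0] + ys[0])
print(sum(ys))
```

append ys[0]+ys[2] = 9+5 = 14 → [9, 6, 5, 9, 8, 14]
append ys[-1]+ys[-1] = 14+14 = 28 → [9, 6, 5, 9, 8, 14, 28]
ys[-2] = ys[-1]+ys[-1] = 28+28 = 56 → [9, 6, 5, 9, 8, 56, 28]
ys[-1] = ys[-1]-ys[0] = 28-9 = 19 → [9, 6, 5, 9, 8, 56, 19]
append ys[0]+ys[0] = 9+9 = 18 → [9, 6, 5, 9, 8, 56, 19, 18]
sum = 130

130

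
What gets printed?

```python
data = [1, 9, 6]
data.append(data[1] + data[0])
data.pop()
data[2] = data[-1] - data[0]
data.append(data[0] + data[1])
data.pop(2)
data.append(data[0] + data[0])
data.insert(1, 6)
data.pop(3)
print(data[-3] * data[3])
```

12

append data[1]+data[0] = 9+1 = 10 → [1, 9, 6, 10]
pop() removes 10 → [1, 9, 6]
data[2] = data[-1]-data[0] = 6-1 = 5 → [1, 9, 5]
append data[0]+data[1] = 1+9 = 10 → [1, 9, 5, 10]
pop(2) removes 5 → [1, 9, 10]
append data[0]+data[0] = 1+1 = 2 → [1, 9, 10, 2]
insert 6 at 1 → [1, 6, 9, 10, 2]
pop(3) removes 10 → [1, 6, 9, 2]
data[-3]*data[3] = 6*2 = 12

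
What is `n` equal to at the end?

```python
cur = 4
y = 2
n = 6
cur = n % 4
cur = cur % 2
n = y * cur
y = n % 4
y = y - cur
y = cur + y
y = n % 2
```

0

cur = 6%4 = 2
cur = 2%2 = 0
n = 2*0 = 0
y = 0%4 = 0
y = 0-0 = 0
y = 0+0 = 0
y = 0%2 = 0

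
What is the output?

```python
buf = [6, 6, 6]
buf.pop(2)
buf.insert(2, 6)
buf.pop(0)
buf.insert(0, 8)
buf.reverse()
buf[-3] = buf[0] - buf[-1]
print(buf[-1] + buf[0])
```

6

pop(2) removes 6 → [6, 6]
insert 6 at 2 → [6, 6, 6]
pop(0) removes 6 → [6, 6]
insert 8 at 0 → [8, 6, 6]
reverse → [6, 6, 8]
buf[-3] = buf[0]-buf[-1] = 6-8 = -2 → [-2, 6, 8]
buf[-1]+buf[0] = 8+(-2) = 6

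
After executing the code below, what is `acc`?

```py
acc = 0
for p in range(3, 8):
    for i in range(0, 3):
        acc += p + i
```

90

p=3,i=0: acc = 0+3 = 3
p=3,i=1: acc = 3+4 = 7
p=3,i=2: acc = 7+5 = 12
p=4,i=0: acc = 12+4 = 16
p=4,i=1: acc = 16+5 = 21
p=4,i=2: acc = 21+6 = 27
p=5,i=0: acc = 27+5 = 32
p=5,i=1: acc = 32+6 = 38
p=5,i=2: acc = 38+7 = 45
p=6,i=0: acc = 45+6 = 51
p=6,i=1: acc = 51+7 = 58
p=6,i=2: acc = 58+8 = 66
p=7,i=0: acc = 66+7 = 73
p=7,i=1: acc = 73+8 = 81
p=7,i=2: acc = 81+9 = 90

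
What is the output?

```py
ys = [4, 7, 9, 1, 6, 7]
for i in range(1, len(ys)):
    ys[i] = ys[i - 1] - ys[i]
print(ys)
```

[4, -3, -12, -13, -19, -26]

i=1: ys[1] = 4-7 = -3 → [4, -3, 9, 1, 6, 7]
i=2: ys[2] = (-3)-9 = -12 → [4, -3, -12, 1, 6, 7]
i=3: ys[3] = (-12)-1 = -13 → [4, -3, -12, -13, 6, 7]
i=4: ys[4] = (-13)-6 = -19 → [4, -3, -12, -13, -19, 7]
i=5: ys[5] = (-19)-7 = -26 → [4, -3, -12, -13, -19, -26]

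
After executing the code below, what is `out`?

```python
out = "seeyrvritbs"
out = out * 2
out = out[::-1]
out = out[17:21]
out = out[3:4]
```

'e'

repeat ×2 → 'seeyrvritbsseeyrvritbs'
reverse → 'sbtirvryeessbtirvryees'
slice [17:21] → 'ryee'
slice [3:4] → 'e'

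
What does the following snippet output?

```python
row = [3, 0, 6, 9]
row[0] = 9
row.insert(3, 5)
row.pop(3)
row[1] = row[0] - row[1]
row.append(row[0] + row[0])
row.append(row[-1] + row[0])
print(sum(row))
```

78

row[0] = 9 → [9, 0, 6, 9]
insert 5 at 3 → [9, 0, 6, 5, 9]
pop(3) removes 5 → [9, 0, 6, 9]
row[1] = row[0]-row[1] = 9-0 = 9 → [9, 9, 6, 9]
append row[0]+row[0] = 9+9 = 18 → [9, 9, 6, 9, 18]
append row[-1]+row[0] = 18+9 = 27 → [9, 9, 6, 9, 18, 27]
sum = 78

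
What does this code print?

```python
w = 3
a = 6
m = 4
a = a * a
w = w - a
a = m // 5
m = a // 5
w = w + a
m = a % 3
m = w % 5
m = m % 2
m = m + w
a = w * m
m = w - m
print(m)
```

0

a = 6*6 = 36
w = 3-36 = -33
a = 4//5 = 0
m = 0//5 = 0
w = (-33)+0 = -33
m = 0%3 = 0
m = (-33)%5 = 2
m = 2%2 = 0
m = 0+(-33) = -33
a = (-33)*(-33) = 1089
m = (-33)-(-33) = 0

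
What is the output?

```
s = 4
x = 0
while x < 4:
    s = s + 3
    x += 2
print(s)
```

10

x=0: s = 4+3 = 7
x=2: s = 7+3 = 10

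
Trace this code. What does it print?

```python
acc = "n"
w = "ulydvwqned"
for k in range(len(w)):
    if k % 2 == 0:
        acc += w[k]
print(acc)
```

k=0: add 'u' → 'nu'
k=1: skip
k=2: add 'y' → 'nuy'
k=3: skip
k=4: add 'v' → 'nuyv'
k=5: skip
k=6: add 'q' → 'nuyvq'
k=7: skip
k=8: add 'e' → 'nuyvqe'
k=9: skip

nuyvqe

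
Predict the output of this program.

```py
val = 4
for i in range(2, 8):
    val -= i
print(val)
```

i=2: val = 4-2 = 2
i=3: val = 2-3 = -1
i=4: val = (-1)-4 = -5
i=5: val = (-5)-5 = -10
i=6: val = (-10)-6 = -16
i=7: val = (-16)-7 = -23

-23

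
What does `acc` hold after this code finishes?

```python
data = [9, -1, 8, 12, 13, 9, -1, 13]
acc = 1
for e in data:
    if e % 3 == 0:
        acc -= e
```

e=9: %3==0, acc = 1-9 = -8
e=-1: not %3==0
e=8: not %3==0
e=12: %3==0, acc = (-8)-12 = -20
e=13: not %3==0
e=9: %3==0, acc = (-20)-9 = -29
e=-1: not %3==0
e=13: not %3==0

-29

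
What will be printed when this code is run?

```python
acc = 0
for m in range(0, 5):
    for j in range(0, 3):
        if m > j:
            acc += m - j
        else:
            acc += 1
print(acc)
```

25

m=0,j=0: not 0>0, acc = 0+1 = 1
m=0,j=1: not 0>1, acc = 1+1 = 2
m=0,j=2: not 0>2, acc = 2+1 = 3
m=1,j=0: 1>0, acc = 3+1 = 4
m=1,j=1: not 1>1, acc = 4+1 = 5
m=1,j=2: not 1>2, acc = 5+1 = 6
m=2,j=0: 2>0, acc = 6+2 = 8
m=2,j=1: 2>1, acc = 8+1 = 9
m=2,j=2: not 2>2, acc = 9+1 = 10
m=3,j=0: 3>0, acc = 10+3 = 13
m=3,j=1: 3>1, acc = 13+2 = 15
m=3,j=2: 3>2, acc = 15+1 = 16
m=4,j=0: 4>0, acc = 16+4 = 20
m=4,j=1: 4>1, acc = 20+3 = 23
m=4,j=2: 4>2, acc = 23+2 = 25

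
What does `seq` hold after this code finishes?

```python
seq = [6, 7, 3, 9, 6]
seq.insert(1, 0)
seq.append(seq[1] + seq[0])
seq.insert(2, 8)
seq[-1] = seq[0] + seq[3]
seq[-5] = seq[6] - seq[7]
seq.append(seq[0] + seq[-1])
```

[6, 0, 8, -7, 3, 9, 6, 13, 19]

insert 0 at 1 → [6, 0, 7, 3, 9, 6]
append seq[1]+seq[0] = 0+6 = 6 → [6, 0, 7, 3, 9, 6, 6]
insert 8 at 2 → [6, 0, 8, 7, 3, 9, 6, 6]
seq[-1] = seq[0]+seq[3] = 6+7 = 13 → [6, 0, 8, 7, 3, 9, 6, 13]
seq[-5] = seq[6]-seq[7] = 6-13 = -7 → [6, 0, 8, -7, 3, 9, 6, 13]
append seq[0]+seq[-1] = 6+13 = 19 → [6, 0, 8, -7, 3, 9, 6, 13, 19]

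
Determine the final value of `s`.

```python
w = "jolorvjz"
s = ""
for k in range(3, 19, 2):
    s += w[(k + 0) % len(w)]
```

k=3: add w[3]='o' → 'o'
k=5: add w[5]='v' → 'ov'
k=7: add w[7]='z' → 'ovz'
k=9: add w[1]='o' → 'ovzo'
k=11: add w[3]='o' → 'ovzoo'
k=13: add w[5]='v' → 'ovzoov'
k=15: add w[7]='z' → 'ovzoovz'
k=17: add w[1]='o' → 'ovzoovzo'

'ovzoovzo'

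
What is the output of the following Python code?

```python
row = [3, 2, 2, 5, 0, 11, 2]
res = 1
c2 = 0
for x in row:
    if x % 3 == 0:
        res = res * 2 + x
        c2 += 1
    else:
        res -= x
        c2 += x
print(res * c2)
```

x=3: %3==0, res = 1*2+3 = 5; c2=1
x=2: not %3==0, res = 5-2 = 3; c2=3
x=2: not %3==0, res = 3-2 = 1; c2=5
x=5: not %3==0, res = 1-5 = -4; c2=10
x=0: %3==0, res = (-4)*2+0 = -8; c2=11
x=11: not %3==0, res = (-8)-11 = -19; c2=22
x=2: not %3==0, res = (-19)-2 = -21; c2=24
res*c2 = (-21)*24 = -504

-504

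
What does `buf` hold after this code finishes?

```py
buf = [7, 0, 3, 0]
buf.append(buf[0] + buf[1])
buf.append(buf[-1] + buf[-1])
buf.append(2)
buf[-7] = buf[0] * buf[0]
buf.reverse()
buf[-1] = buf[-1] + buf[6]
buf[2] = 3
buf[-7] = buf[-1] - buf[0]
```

[96, 14, 3, 0, 3, 0, 98]

append buf[0]+buf[1] = 7+0 = 7 → [7, 0, 3, 0, 7]
append buf[-1]+buf[-1] = 7+7 = 14 → [7, 0, 3, 0, 7, 14]
append 2 → [7, 0, 3, 0, 7, 14, 2]
buf[-7] = buf[0]*buf[0] = 7*7 = 49 → [49, 0, 3, 0, 7, 14, 2]
reverse → [2, 14, 7, 0, 3, 0, 49]
buf[-1] = buf[-1]+buf[6] = 49+49 = 98 → [2, 14, 7, 0, 3, 0, 98]
buf[2] = 3 → [2, 14, 3, 0, 3, 0, 98]
buf[-7] = buf[-1]-buf[0] = 98-2 = 96 → [96, 14, 3, 0, 3, 0, 98]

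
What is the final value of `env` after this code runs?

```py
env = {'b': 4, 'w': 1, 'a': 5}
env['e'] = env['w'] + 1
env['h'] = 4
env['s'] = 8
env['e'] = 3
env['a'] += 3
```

{'b': 4, 'w': 1, 'a': 8, 'e': 3, 'h': 4, 's': 8}

env['e'] = env['w']+1 = 2 → {'b': 4, 'w': 1, 'a': 5, 'e': 2}
env['h'] = 4 → {'b': 4, 'w': 1, 'a': 5, 'e': 2, 'h': 4}
env['s'] = 8 → {'b': 4, 'w': 1, 'a': 5, 'e': 2, 'h': 4, 's': 8}
env['e'] = 3 → {'b': 4, 'w': 1, 'a': 5, 'e': 3, 'h': 4, 's': 8}
env['a'] = 5+3 = 8 → {'b': 4, 'w': 1, 'a': 8, 'e': 3, 'h': 4, 's': 8}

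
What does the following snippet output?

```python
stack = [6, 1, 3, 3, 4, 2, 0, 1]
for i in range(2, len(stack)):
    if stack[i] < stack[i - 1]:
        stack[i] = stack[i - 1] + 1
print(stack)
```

i=2: 3>=1, unchanged → [6, 1, 3, 3, 4, 2, 0, 1]
i=3: 3>=3, unchanged → [6, 1, 3, 3, 4, 2, 0, 1]
i=4: 4>=3, unchanged → [6, 1, 3, 3, 4, 2, 0, 1]
i=5: 2<4, stack[5] = 4+1 = 5 → [6, 1, 3, 3, 4, 5, 0, 1]
i=6: 0<5, stack[6] = 5+1 = 6 → [6, 1, 3, 3, 4, 5, 6, 1]
i=7: 1<6, stack[7] = 6+1 = 7 → [6, 1, 3, 3, 4, 5, 6, 7]

[6, 1, 3, 3, 4, 5, 6, 7]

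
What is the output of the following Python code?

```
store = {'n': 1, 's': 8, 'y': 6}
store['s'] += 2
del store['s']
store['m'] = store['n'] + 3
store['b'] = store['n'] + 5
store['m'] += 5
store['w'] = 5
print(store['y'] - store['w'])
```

store['s'] = 8+2 = 10 → {'n': 1, 's': 10, 'y': 6}
del 's' → {'n': 1, 'y': 6}
store['m'] = store['n']+3 = 4 → {'n': 1, 'y': 6, 'm': 4}
store['b'] = store['n']+5 = 6 → {'n': 1, 'y': 6, 'm': 4, 'b': 6}
store['m'] = 4+5 = 9 → {'n': 1, 'y': 6, 'm': 9, 'b': 6}
store['w'] = 5 → {'n': 1, 'y': 6, 'm': 9, 'b': 6, 'w': 5}
store['y']-store['w'] = 6-5 = 1

1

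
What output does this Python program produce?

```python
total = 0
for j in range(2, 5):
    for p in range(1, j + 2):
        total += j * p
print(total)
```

j=2,p=1: total = 0+2 = 2
j=2,p=2: total = 2+4 = 6
j=2,p=3: total = 6+6 = 12
j=3,p=1: total = 12+3 = 15
j=3,p=2: total = 15+6 = 21
j=3,p=3: total = 21+9 = 30
j=3,p=4: total = 30+12 = 42
j=4,p=1: total = 42+4 = 46
j=4,p=2: total = 46+8 = 54
j=4,p=3: total = 54+12 = 66
j=4,p=4: total = 66+16 = 82
j=4,p=5: total = 82+20 = 102

102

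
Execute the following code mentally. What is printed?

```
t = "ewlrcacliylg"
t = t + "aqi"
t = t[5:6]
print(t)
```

+ 'aqi' → 'ewlrcacliylgaqi'
slice [5:6] → 'a'

a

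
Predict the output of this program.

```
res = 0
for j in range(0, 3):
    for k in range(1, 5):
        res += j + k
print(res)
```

j=0,k=1: res = 0+1 = 1
j=0,k=2: res = 1+2 = 3
j=0,k=3: res = 3+3 = 6
j=0,k=4: res = 6+4 = 10
j=1,k=1: res = 10+2 = 12
j=1,k=2: res = 12+3 = 15
j=1,k=3: res = 15+4 = 19
j=1,k=4: res = 19+5 = 24
j=2,k=1: res = 24+3 = 27
j=2,k=2: res = 27+4 = 31
j=2,k=3: res = 31+5 = 36
j=2,k=4: res = 36+6 = 42

42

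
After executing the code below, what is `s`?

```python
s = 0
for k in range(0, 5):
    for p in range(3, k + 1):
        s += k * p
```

k=3,p=3: s = 0+9 = 9
k=4,p=3: s = 9+12 = 21
k=4,p=4: s = 21+16 = 37

37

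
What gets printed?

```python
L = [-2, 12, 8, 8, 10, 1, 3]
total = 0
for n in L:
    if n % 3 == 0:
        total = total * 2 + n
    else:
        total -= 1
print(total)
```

n=-2: not %3==0, total = 0-1 = -1
n=12: %3==0, total = (-1)*2+12 = 10
n=8: not %3==0, total = 10-1 = 9
n=8: not %3==0, total = 9-1 = 8
n=10: not %3==0, total = 8-1 = 7
n=1: not %3==0, total = 7-1 = 6
n=3: %3==0, total = 6*2+3 = 15

15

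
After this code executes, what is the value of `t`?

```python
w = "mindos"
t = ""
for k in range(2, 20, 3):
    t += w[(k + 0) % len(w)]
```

k=2: add w[2]='n' → 'n'
k=5: add w[5]='s' → 'ns'
k=8: add w[2]='n' → 'nsn'
k=11: add w[5]='s' → 'nsns'
k=14: add w[2]='n' → 'nsnsn'
k=17: add w[5]='s' → 'nsnsns'

'nsnsns'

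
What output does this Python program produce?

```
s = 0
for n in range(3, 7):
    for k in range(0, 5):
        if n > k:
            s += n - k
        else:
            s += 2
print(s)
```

n=3,k=0: 3>0, s = 0+3 = 3
n=3,k=1: 3>1, s = 3+2 = 5
n=3,k=2: 3>2, s = 5+1 = 6
n=3,k=3: not 3>3, s = 6+2 = 8
n=3,k=4: not 3>4, s = 8+2 = 10
n=4,k=0: 4>0, s = 10+4 = 14
n=4,k=1: 4>1, s = 14+3 = 17
n=4,k=2: 4>2, s = 17+2 = 19
n=4,k=3: 4>3, s = 19+1 = 20
n=4,k=4: not 4>4, s = 20+2 = 22
n=5,k=0: 5>0, s = 22+5 = 27
n=5,k=1: 5>1, s = 27+4 = 31
n=5,k=2: 5>2, s = 31+3 = 34
n=5,k=3: 5>3, s = 34+2 = 36
n=5,k=4: 5>4, s = 36+1 = 37
n=6,k=0: 6>0, s = 37+6 = 43
n=6,k=1: 6>1, s = 43+5 = 48
n=6,k=2: 6>2, s = 48+4 = 52
n=6,k=3: 6>3, s = 52+3 = 55
n=6,k=4: 6>4, s = 55+2 = 57

57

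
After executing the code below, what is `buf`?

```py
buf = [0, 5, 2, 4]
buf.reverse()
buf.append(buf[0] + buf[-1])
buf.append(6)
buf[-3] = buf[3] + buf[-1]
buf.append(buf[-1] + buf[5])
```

reverse → [4, 2, 5, 0]
append buf[0]+buf[-1] = 4+0 = 4 → [4, 2, 5, 0, 4]
append 6 → [4, 2, 5, 0, 4, 6]
buf[-3] = buf[3]+buf[-1] = 0+6 = 6 → [4, 2, 5, 6, 4, 6]
append buf[-1]+buf[5] = 6+6 = 12 → [4, 2, 5, 6, 4, 6, 12]

[4, 2, 5, 6, 4, 6, 12]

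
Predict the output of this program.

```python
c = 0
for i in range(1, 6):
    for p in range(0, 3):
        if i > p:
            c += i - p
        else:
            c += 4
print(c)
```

i=1,p=0: 1>0, c = 0+1 = 1
i=1,p=1: not 1>1, c = 1+4 = 5
i=1,p=2: not 1>2, c = 5+4 = 9
i=2,p=0: 2>0, c = 9+2 = 11
i=2,p=1: 2>1, c = 11+1 = 12
i=2,p=2: not 2>2, c = 12+4 = 16
i=3,p=0: 3>0, c = 16+3 = 19
i=3,p=1: 3>1, c = 19+2 = 21
i=3,p=2: 3>2, c = 21+1 = 22
i=4,p=0: 4>0, c = 22+4 = 26
i=4,p=1: 4>1, c = 26+3 = 29
i=4,p=2: 4>2, c = 29+2 = 31
i=5,p=0: 5>0, c = 31+5 = 36
i=5,p=1: 5>1, c = 36+4 = 40
i=5,p=2: 5>2, c = 40+3 = 43

43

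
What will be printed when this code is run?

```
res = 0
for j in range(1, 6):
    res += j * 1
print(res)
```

15

j=1: res = 0+1*1 = 1
j=2: res = 1+2*1 = 3
j=3: res = 3+3*1 = 6
j=4: res = 6+4*1 = 10
j=5: res = 10+5*1 = 15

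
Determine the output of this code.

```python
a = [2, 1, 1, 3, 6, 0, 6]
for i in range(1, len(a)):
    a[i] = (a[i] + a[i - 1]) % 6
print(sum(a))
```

13

i=1: a[1] = (1+2)%6 = 3 → [2, 3, 1, 3, 6, 0, 6]
i=2: a[2] = (1+3)%6 = 4 → [2, 3, 4, 3, 6, 0, 6]
i=3: a[3] = (3+4)%6 = 1 → [2, 3, 4, 1, 6, 0, 6]
i=4: a[4] = (6+1)%6 = 1 → [2, 3, 4, 1, 1, 0, 6]
i=5: a[5] = (0+1)%6 = 1 → [2, 3, 4, 1, 1, 1, 6]
i=6: a[6] = (6+1)%6 = 1 → [2, 3, 4, 1, 1, 1, 1]
sum = 13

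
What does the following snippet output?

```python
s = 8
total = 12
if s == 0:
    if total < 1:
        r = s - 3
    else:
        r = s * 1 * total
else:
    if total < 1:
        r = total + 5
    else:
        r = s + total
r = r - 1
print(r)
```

s=8, total=12
s == 0 is False; total < 1 is False
→ r = s + total = 20
r = 20-1 = 19

19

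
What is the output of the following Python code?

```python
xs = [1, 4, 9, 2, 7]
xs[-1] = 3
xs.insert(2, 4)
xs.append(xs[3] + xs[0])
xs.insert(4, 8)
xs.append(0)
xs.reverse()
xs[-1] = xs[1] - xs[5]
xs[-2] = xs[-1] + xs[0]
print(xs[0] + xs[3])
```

xs[-1] = 3 → [1, 4, 9, 2, 3]
insert 4 at 2 → [1, 4, 4, 9, 2, 3]
append xs[3]+xs[0] = 9+1 = 10 → [1, 4, 4, 9, 2, 3, 10]
insert 8 at 4 → [1, 4, 4, 9, 8, 2, 3, 10]
append 0 → [1, 4, 4, 9, 8, 2, 3, 10, 0]
reverse → [0, 10, 3, 2, 8, 9, 4, 4, 1]
xs[-1] = xs[1]-xs[5] = 10-9 = 1 → [0, 10, 3, 2, 8, 9, 4, 4, 1]
xs[-2] = xs[-1]+xs[0] = 1+0 = 1 → [0, 10, 3, 2, 8, 9, 4, 1, 1]
xs[0]+xs[3] = 0+2 = 2

2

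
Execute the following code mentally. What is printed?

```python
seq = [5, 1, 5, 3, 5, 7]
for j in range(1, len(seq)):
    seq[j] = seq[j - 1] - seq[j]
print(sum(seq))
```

-21

j=1: seq[1] = 5-1 = 4 → [5, 4, 5, 3, 5, 7]
j=2: seq[2] = 4-5 = -1 → [5, 4, -1, 3, 5, 7]
j=3: seq[3] = (-1)-3 = -4 → [5, 4, -1, -4, 5, 7]
j=4: seq[4] = (-4)-5 = -9 → [5, 4, -1, -4, -9, 7]
j=5: seq[5] = (-9)-7 = -16 → [5, 4, -1, -4, -9, -16]
sum = -21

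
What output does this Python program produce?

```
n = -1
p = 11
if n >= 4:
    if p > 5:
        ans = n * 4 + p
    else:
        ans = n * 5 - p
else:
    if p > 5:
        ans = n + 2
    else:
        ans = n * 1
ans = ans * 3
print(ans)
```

3

n=-1, p=11
n >= 4 is False; p > 5 is True
→ ans = n + 2 = 1
ans = 1*3 = 3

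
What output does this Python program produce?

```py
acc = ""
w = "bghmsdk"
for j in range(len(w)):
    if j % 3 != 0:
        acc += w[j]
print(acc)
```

ghsd

j=0: skip
j=1: add 'g' → 'g'
j=2: add 'h' → 'gh'
j=3: skip
j=4: add 's' → 'ghs'
j=5: add 'd' → 'ghsd'
j=6: skip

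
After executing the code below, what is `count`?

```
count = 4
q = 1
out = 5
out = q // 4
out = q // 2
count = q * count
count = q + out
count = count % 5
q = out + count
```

1

out = 1//4 = 0
out = 1//2 = 0
count = 1*4 = 4
count = 1+0 = 1
count = 1%5 = 1
q = 0+1 = 1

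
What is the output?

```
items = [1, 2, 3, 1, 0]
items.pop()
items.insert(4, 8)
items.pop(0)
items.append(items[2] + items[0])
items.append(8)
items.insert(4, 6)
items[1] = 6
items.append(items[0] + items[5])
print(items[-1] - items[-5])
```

-3

pop() removes 0 → [1, 2, 3, 1]
insert 8 at 4 → [1, 2, 3, 1, 8]
pop(0) removes 1 → [2, 3, 1, 8]
append items[2]+items[0] = 1+2 = 3 → [2, 3, 1, 8, 3]
append 8 → [2, 3, 1, 8, 3, 8]
insert 6 at 4 → [2, 3, 1, 8, 6, 3, 8]
items[1] = 6 → [2, 6, 1, 8, 6, 3, 8]
append items[0]+items[5] = 2+3 = 5 → [2, 6, 1, 8, 6, 3, 8, 5]
items[-1]-items[-5] = 5-8 = -3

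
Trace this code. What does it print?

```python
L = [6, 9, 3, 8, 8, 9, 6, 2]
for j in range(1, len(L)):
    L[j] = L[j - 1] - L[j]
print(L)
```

j=1: L[1] = 6-9 = -3 → [6, -3, 3, 8, 8, 9, 6, 2]
j=2: L[2] = (-3)-3 = -6 → [6, -3, -6, 8, 8, 9, 6, 2]
j=3: L[3] = (-6)-8 = -14 → [6, -3, -6, -14, 8, 9, 6, 2]
j=4: L[4] = (-14)-8 = -22 → [6, -3, -6, -14, -22, 9, 6, 2]
j=5: L[5] = (-22)-9 = -31 → [6, -3, -6, -14, -22, -31, 6, 2]
j=6: L[6] = (-31)-6 = -37 → [6, -3, -6, -14, -22, -31, -37, 2]
j=7: L[7] = (-37)-2 = -39 → [6, -3, -6, -14, -22, -31, -37, -39]

[6, -3, -6, -14, -22, -31, -37, -39]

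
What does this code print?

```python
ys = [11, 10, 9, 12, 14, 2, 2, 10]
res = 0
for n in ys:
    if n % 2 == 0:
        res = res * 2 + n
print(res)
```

646

n=11: not even
n=10: even, res = 0*2+10 = 10
n=9: not even
n=12: even, res = 10*2+12 = 32
n=14: even, res = 32*2+14 = 78
n=2: even, res = 78*2+2 = 158
n=2: even, res = 158*2+2 = 318
n=10: even, res = 318*2+10 = 646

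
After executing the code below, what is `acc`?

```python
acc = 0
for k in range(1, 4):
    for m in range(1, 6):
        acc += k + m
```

75

k=1,m=1: acc = 0+2 = 2
k=1,m=2: acc = 2+3 = 5
k=1,m=3: acc = 5+4 = 9
k=1,m=4: acc = 9+5 = 14
k=1,m=5: acc = 14+6 = 20
k=2,m=1: acc = 20+3 = 23
k=2,m=2: acc = 23+4 = 27
k=2,m=3: acc = 27+5 = 32
k=2,m=4: acc = 32+6 = 38
k=2,m=5: acc = 38+7 = 45
k=3,m=1: acc = 45+4 = 49
k=3,m=2: acc = 49+5 = 54
k=3,m=3: acc = 54+6 = 60
k=3,m=4: acc = 60+7 = 67
k=3,m=5: acc = 67+8 = 75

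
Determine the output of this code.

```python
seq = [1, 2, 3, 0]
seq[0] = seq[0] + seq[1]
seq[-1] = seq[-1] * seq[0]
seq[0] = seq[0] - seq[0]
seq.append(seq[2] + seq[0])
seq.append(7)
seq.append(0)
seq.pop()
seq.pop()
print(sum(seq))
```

8

seq[0] = seq[0]+seq[1] = 1+2 = 3 → [3, 2, 3, 0]
seq[-1] = seq[-1]*seq[0] = 0*3 = 0 → [3, 2, 3, 0]
seq[0] = seq[0]-seq[0] = 3-3 = 0 → [0, 2, 3, 0]
append seq[2]+seq[0] = 3+0 = 3 → [0, 2, 3, 0, 3]
append 7 → [0, 2, 3, 0, 3, 7]
append 0 → [0, 2, 3, 0, 3, 7, 0]
pop() removes 0 → [0, 2, 3, 0, 3, 7]
pop() removes 7 → [0, 2, 3, 0, 3]
sum = 8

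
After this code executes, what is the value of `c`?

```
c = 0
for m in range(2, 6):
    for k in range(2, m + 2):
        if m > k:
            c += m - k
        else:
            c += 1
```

18

m=2,k=2: not 2>2, c = 0+1 = 1
m=2,k=3: not 2>3, c = 1+1 = 2
m=3,k=2: 3>2, c = 2+1 = 3
m=3,k=3: not 3>3, c = 3+1 = 4
m=3,k=4: not 3>4, c = 4+1 = 5
m=4,k=2: 4>2, c = 5+2 = 7
m=4,k=3: 4>3, c = 7+1 = 8
m=4,k=4: not 4>4, c = 8+1 = 9
m=4,k=5: not 4>5, c = 9+1 = 10
m=5,k=2: 5>2, c = 10+3 = 13
m=5,k=3: 5>3, c = 13+2 = 15
m=5,k=4: 5>4, c = 15+1 = 16
m=5,k=5: not 5>5, c = 16+1 = 17
m=5,k=6: not 5>6, c = 17+1 = 18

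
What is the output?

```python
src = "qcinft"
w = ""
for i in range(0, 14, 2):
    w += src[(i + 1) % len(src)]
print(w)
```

cntcntc

i=0: add src[1]='c' → 'c'
i=2: add src[3]='n' → 'cn'
i=4: add src[5]='t' → 'cnt'
i=6: add src[1]='c' → 'cntc'
i=8: add src[3]='n' → 'cntcn'
i=10: add src[5]='t' → 'cntcnt'
i=12: add src[1]='c' → 'cntcntc'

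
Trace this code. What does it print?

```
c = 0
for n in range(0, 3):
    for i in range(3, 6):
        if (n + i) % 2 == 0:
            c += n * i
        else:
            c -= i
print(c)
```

-4

n=0,i=3: odd sum, c = 0-3 = -3
n=0,i=4: even sum, c = (-3)+0 = -3
n=0,i=5: odd sum, c = (-3)-5 = -8
n=1,i=3: even sum, c = (-8)+3 = -5
n=1,i=4: odd sum, c = (-5)-4 = -9
n=1,i=5: even sum, c = (-9)+5 = -4
n=2,i=3: odd sum, c = (-4)-3 = -7
n=2,i=4: even sum, c = (-7)+8 = 1
n=2,i=5: odd sum, c = 1-5 = -4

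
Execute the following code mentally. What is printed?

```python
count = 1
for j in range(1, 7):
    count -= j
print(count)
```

-20

j=1: count = 1-1 = 0
j=2: count = 0-2 = -2
j=3: count = (-2)-3 = -5
j=4: count = (-5)-4 = -9
j=5: count = (-9)-5 = -14
j=6: count = (-14)-6 = -20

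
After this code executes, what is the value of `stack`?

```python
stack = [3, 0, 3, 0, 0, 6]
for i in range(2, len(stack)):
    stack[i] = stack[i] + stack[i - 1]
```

[3, 0, 3, 3, 3, 9]

i=2: stack[2] = 3+0 = 3 → [3, 0, 3, 0, 0, 6]
i=3: stack[3] = 0+3 = 3 → [3, 0, 3, 3, 0, 6]
i=4: stack[4] = 0+3 = 3 → [3, 0, 3, 3, 3, 6]
i=5: stack[5] = 6+3 = 9 → [3, 0, 3, 3, 3, 9]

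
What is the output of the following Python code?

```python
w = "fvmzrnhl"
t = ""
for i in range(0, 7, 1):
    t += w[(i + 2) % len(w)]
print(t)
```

i=0: add w[2]='m' → 'm'
i=1: add w[3]='z' → 'mz'
i=2: add w[4]='r' → 'mzr'
i=3: add w[5]='n' → 'mzrn'
i=4: add w[6]='h' → 'mzrnh'
i=5: add w[7]='l' → 'mzrnhl'
i=6: add w[0]='f' → 'mzrnhlf'

mzrnhlf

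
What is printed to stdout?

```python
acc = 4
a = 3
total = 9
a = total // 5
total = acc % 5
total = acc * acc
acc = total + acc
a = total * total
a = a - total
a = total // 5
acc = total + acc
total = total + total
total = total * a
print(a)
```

3

a = 9//5 = 1
total = 4%5 = 4
total = 4*4 = 16
acc = 16+4 = 20
a = 16*16 = 256
a = 256-16 = 240
a = 16//5 = 3
acc = 16+20 = 36
total = 16+16 = 32
total = 32*3 = 96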